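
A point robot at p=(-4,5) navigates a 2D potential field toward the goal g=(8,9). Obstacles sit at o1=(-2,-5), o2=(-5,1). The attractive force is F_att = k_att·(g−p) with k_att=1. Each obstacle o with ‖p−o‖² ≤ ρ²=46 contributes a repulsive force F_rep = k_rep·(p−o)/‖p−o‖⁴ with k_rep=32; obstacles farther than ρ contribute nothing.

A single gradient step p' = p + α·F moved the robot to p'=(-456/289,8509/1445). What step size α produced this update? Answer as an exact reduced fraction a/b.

F_att = 1·(g−p) = 1·(12,4) = (12.0000,4.0000)
o1: d²=104 > ρ²=46 → inactive
o2: d²=17 ≤ ρ²=46; F_rep = 32·(1,4)/17² = (0.1107,0.4429)
F = F_att + ΣF_rep = (12.1107,4.4429)
Δp = p'−p = (2.4221,0.8886); α = Δx/Fx = (700/289) / (3500/289) = 1/5
check: Δy/Fy = (1284/1445) / (1284/289) = 1/5 ✓

α = 1/5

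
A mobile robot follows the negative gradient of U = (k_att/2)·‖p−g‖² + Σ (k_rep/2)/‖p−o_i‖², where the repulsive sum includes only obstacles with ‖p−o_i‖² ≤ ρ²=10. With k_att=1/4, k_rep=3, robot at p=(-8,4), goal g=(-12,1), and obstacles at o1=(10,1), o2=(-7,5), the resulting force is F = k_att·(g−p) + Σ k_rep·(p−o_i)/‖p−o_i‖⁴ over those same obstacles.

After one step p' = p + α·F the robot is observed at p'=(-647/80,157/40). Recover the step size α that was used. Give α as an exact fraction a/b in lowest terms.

α = 1/20

F_att = 1/4·(g−p) = 1/4·(-4,-3) = (-1.0000,-0.7500)
o1: d²=333 > ρ²=10 → inactive
o2: d²=2 ≤ ρ²=10; F_rep = 3·(-1,-1)/2² = (-0.7500,-0.7500)
F = F_att + ΣF_rep = (-1.7500,-1.5000)
Δp = p'−p = (-0.0875,-0.0750); α = Δx/Fx = (-7/80) / (-7/4) = 1/20
check: Δy/Fy = (-3/40) / (-3/2) = 1/20 ✓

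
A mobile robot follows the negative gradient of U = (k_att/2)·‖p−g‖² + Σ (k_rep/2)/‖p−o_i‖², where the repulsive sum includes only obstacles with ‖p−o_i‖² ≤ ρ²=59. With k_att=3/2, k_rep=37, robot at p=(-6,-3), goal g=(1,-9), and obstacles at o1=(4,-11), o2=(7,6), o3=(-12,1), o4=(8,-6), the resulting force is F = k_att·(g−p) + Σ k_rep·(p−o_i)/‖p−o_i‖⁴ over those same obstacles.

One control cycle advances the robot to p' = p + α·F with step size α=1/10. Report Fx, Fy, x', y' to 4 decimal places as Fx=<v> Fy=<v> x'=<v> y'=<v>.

Fx=10.5821 Fy=-9.0547 x'=-4.9418 y'=-3.9055

F_att = 3/2·(g−p) = 3/2·(7,-6) = (10.5000,-9.0000)
o1: d²=164 > ρ²=59 → inactive
o2: d²=250 > ρ²=59 → inactive
o3: d²=52 ≤ ρ²=59; F_rep = 37·(6,-4)/52² = (0.0821,-0.0547)
o4: d²=205 > ρ²=59 → inactive
F = F_att + ΣF_rep = (10.5821,-9.0547)
p' = p + 1/10·F = (-4.9418,-3.9055)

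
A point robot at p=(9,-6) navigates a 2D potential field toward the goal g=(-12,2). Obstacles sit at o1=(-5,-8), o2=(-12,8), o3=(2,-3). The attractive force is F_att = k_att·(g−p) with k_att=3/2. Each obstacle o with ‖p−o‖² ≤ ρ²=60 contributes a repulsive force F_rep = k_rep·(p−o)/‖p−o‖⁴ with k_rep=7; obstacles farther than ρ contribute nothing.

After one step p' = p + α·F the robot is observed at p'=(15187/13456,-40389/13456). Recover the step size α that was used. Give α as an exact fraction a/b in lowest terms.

α = 1/4

F_att = 3/2·(g−p) = 3/2·(-21,8) = (-31.5000,12.0000)
o1: d²=200 > ρ²=60 → inactive
o2: d²=637 > ρ²=60 → inactive
o3: d²=58 ≤ ρ²=60; F_rep = 7·(7,-3)/58² = (0.0146,-0.0062)
F = F_att + ΣF_rep = (-31.4854,11.9938)
Δp = p'−p = (-7.8714,2.9984); α = Δx/Fx = (-105917/13456) / (-105917/3364) = 1/4
check: Δy/Fy = (40347/13456) / (40347/3364) = 1/4 ✓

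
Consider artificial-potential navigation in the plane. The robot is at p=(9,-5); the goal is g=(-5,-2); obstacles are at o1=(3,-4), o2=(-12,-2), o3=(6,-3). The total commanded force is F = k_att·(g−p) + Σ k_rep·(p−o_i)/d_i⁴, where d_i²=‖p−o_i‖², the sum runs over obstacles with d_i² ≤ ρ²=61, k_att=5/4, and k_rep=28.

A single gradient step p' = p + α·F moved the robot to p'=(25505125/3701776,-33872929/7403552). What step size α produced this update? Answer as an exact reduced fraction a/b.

α = 1/8

F_att = 5/4·(g−p) = 5/4·(-14,3) = (-17.5000,3.7500)
o1: d²=37 ≤ ρ²=61; F_rep = 28·(6,-1)/37² = (0.1227,-0.0205)
o2: d²=450 > ρ²=61 → inactive
o3: d²=13 ≤ ρ²=61; F_rep = 28·(3,-2)/13² = (0.4970,-0.3314)
F = F_att + ΣF_rep = (-16.8802,3.3982)
Δp = p'−p = (-2.1100,0.4248); α = Δx/Fx = (-7810859/3701776) / (-7810859/462722) = 1/8
check: Δy/Fy = (3144831/7403552) / (3144831/925444) = 1/8 ✓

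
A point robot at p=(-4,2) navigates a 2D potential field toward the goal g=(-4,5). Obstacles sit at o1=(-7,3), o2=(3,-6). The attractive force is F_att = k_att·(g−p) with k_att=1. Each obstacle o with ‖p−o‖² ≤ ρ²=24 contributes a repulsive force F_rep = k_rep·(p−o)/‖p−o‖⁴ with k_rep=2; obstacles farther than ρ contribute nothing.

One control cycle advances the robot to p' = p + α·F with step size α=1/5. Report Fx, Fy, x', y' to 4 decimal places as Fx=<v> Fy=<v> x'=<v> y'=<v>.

F_att = 1·(g−p) = 1·(0,3) = (0.0000,3.0000)
o1: d²=10 ≤ ρ²=24; F_rep = 2·(3,-1)/10² = (0.0600,-0.0200)
o2: d²=113 > ρ²=24 → inactive
F = F_att + ΣF_rep = (0.0600,2.9800)
p' = p + 1/5·F = (-3.9880,2.5960)

Fx=0.0600 Fy=2.9800 x'=-3.9880 y'=2.5960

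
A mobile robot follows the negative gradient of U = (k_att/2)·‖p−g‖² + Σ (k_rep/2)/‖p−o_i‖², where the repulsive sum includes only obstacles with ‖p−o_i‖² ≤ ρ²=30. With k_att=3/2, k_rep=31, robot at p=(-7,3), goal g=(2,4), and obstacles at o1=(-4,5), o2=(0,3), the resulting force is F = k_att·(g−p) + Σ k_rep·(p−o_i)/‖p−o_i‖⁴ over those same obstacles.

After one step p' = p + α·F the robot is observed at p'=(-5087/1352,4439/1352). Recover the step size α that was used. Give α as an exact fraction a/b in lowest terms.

α = 1/4

F_att = 3/2·(g−p) = 3/2·(9,1) = (13.5000,1.5000)
o1: d²=13 ≤ ρ²=30; F_rep = 31·(-3,-2)/13² = (-0.5503,-0.3669)
o2: d²=49 > ρ²=30 → inactive
F = F_att + ΣF_rep = (12.9497,1.1331)
Δp = p'−p = (3.2374,0.2833); α = Δx/Fx = (4377/1352) / (4377/338) = 1/4
check: Δy/Fy = (383/1352) / (383/338) = 1/4 ✓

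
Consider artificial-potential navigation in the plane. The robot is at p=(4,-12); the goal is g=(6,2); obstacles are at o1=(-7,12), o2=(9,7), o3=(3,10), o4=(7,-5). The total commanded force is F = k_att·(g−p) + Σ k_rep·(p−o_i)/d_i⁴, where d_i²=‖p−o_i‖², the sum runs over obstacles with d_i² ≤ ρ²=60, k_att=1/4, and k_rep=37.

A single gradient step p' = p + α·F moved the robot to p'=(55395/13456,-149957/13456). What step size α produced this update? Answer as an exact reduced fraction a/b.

α = 1/4

F_att = 1/4·(g−p) = 1/4·(2,14) = (0.5000,3.5000)
o1: d²=697 > ρ²=60 → inactive
o2: d²=386 > ρ²=60 → inactive
o3: d²=485 > ρ²=60 → inactive
o4: d²=58 ≤ ρ²=60; F_rep = 37·(-3,-7)/58² = (-0.0330,-0.0770)
F = F_att + ΣF_rep = (0.4670,3.4230)
Δp = p'−p = (0.1168,0.8558); α = Δx/Fx = (1571/13456) / (1571/3364) = 1/4
check: Δy/Fy = (11515/13456) / (11515/3364) = 1/4 ✓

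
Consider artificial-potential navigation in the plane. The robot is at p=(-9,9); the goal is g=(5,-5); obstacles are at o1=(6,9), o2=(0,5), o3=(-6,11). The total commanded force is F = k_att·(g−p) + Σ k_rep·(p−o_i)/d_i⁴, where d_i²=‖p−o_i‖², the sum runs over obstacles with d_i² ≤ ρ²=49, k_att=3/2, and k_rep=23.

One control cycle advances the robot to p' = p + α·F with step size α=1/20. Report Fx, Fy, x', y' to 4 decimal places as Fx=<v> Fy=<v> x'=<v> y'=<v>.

F_att = 3/2·(g−p) = 3/2·(14,-14) = (21.0000,-21.0000)
o1: d²=225 > ρ²=49 → inactive
o2: d²=97 > ρ²=49 → inactive
o3: d²=13 ≤ ρ²=49; F_rep = 23·(-3,-2)/13² = (-0.4083,-0.2722)
F = F_att + ΣF_rep = (20.5917,-21.2722)
p' = p + 1/20·F = (-7.9704,7.9364)

Fx=20.5917 Fy=-21.2722 x'=-7.9704 y'=7.9364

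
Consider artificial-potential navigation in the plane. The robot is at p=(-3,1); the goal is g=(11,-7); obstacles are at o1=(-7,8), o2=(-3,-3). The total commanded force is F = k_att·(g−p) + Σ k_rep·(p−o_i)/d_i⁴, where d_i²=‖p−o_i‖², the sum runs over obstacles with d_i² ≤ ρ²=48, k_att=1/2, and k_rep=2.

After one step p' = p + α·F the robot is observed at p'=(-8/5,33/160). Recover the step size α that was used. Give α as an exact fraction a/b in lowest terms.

F_att = 1/2·(g−p) = 1/2·(14,-8) = (7.0000,-4.0000)
o1: d²=65 > ρ²=48 → inactive
o2: d²=16 ≤ ρ²=48; F_rep = 2·(0,4)/16² = (0.0000,0.0312)
F = F_att + ΣF_rep = (7.0000,-3.9688)
Δp = p'−p = (1.4000,-0.7937); α = Δx/Fx = (7/5) / (7) = 1/5
check: Δy/Fy = (-127/160) / (-127/32) = 1/5 ✓

α = 1/5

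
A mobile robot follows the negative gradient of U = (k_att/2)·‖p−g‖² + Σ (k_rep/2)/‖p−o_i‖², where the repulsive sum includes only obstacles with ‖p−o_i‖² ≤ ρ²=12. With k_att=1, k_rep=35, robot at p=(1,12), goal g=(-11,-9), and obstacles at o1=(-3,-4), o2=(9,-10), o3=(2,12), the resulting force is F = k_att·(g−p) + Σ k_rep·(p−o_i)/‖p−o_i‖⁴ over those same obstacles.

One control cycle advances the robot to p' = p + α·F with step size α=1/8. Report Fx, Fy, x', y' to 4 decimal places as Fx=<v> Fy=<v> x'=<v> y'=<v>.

Fx=-47.0000 Fy=-21.0000 x'=-4.8750 y'=9.3750

F_att = 1·(g−p) = 1·(-12,-21) = (-12.0000,-21.0000)
o1: d²=272 > ρ²=12 → inactive
o2: d²=548 > ρ²=12 → inactive
o3: d²=1 ≤ ρ²=12; F_rep = 35·(-1,0)/1² = (-35.0000,0.0000)
F = F_att + ΣF_rep = (-47.0000,-21.0000)
p' = p + 1/8·F = (-4.8750,9.3750)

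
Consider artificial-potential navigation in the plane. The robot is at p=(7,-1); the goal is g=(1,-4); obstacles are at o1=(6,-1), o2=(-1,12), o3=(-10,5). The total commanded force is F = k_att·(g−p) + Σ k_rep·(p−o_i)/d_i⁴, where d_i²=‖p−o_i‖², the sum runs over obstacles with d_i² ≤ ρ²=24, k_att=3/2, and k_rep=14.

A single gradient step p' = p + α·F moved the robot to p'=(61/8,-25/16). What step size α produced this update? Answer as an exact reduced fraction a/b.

α = 1/8

F_att = 3/2·(g−p) = 3/2·(-6,-3) = (-9.0000,-4.5000)
o1: d²=1 ≤ ρ²=24; F_rep = 14·(1,0)/1² = (14.0000,0.0000)
o2: d²=233 > ρ²=24 → inactive
o3: d²=325 > ρ²=24 → inactive
F = F_att + ΣF_rep = (5.0000,-4.5000)
Δp = p'−p = (0.6250,-0.5625); α = Δx/Fx = (5/8) / (5) = 1/8
check: Δy/Fy = (-9/16) / (-9/2) = 1/8 ✓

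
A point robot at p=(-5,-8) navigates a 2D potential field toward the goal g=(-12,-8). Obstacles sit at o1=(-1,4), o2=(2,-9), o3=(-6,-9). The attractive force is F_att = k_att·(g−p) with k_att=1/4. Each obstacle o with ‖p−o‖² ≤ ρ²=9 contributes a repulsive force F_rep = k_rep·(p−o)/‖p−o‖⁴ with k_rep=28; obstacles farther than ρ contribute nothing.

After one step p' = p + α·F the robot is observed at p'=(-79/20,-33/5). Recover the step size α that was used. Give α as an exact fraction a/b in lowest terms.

α = 1/5

F_att = 1/4·(g−p) = 1/4·(-7,0) = (-1.7500,0.0000)
o1: d²=160 > ρ²=9 → inactive
o2: d²=50 > ρ²=9 → inactive
o3: d²=2 ≤ ρ²=9; F_rep = 28·(1,1)/2² = (7.0000,7.0000)
F = F_att + ΣF_rep = (5.2500,7.0000)
Δp = p'−p = (1.0500,1.4000); α = Δx/Fx = (21/20) / (21/4) = 1/5
check: Δy/Fy = (7/5) / (7) = 1/5 ✓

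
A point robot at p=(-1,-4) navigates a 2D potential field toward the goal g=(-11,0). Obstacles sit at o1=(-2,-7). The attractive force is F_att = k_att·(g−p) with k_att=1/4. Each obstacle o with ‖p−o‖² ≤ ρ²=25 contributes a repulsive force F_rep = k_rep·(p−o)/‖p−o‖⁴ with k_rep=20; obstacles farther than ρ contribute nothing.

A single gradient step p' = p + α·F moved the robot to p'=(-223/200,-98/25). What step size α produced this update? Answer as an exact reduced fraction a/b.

α = 1/20

F_att = 1/4·(g−p) = 1/4·(-10,4) = (-2.5000,1.0000)
o1: d²=10 ≤ ρ²=25; F_rep = 20·(1,3)/10² = (0.2000,0.6000)
F = F_att + ΣF_rep = (-2.3000,1.6000)
Δp = p'−p = (-0.1150,0.0800); α = Δx/Fx = (-23/200) / (-23/10) = 1/20
check: Δy/Fy = (2/25) / (8/5) = 1/20 ✓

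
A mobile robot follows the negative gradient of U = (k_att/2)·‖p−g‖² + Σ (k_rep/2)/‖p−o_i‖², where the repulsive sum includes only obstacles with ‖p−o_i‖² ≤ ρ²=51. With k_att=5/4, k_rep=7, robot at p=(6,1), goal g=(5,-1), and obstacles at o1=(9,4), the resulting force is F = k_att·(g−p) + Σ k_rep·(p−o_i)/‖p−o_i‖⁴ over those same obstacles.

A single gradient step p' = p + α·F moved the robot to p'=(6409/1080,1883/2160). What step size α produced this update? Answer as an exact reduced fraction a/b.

α = 1/20

F_att = 5/4·(g−p) = 5/4·(-1,-2) = (-1.2500,-2.5000)
o1: d²=18 ≤ ρ²=51; F_rep = 7·(-3,-3)/18² = (-0.0648,-0.0648)
F = F_att + ΣF_rep = (-1.3148,-2.5648)
Δp = p'−p = (-0.0657,-0.1282); α = Δx/Fx = (-71/1080) / (-71/54) = 1/20
check: Δy/Fy = (-277/2160) / (-277/108) = 1/20 ✓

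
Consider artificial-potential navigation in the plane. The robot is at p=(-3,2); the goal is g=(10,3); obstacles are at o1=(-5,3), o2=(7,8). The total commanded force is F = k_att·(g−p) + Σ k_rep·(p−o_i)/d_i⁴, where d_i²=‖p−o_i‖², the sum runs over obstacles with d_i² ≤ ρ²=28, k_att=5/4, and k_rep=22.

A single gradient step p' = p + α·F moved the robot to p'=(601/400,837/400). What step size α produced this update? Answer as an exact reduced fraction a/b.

α = 1/4

F_att = 5/4·(g−p) = 5/4·(13,1) = (16.2500,1.2500)
o1: d²=5 ≤ ρ²=28; F_rep = 22·(2,-1)/5² = (1.7600,-0.8800)
o2: d²=136 > ρ²=28 → inactive
F = F_att + ΣF_rep = (18.0100,0.3700)
Δp = p'−p = (4.5025,0.0925); α = Δx/Fx = (1801/400) / (1801/100) = 1/4
check: Δy/Fy = (37/400) / (37/100) = 1/4 ✓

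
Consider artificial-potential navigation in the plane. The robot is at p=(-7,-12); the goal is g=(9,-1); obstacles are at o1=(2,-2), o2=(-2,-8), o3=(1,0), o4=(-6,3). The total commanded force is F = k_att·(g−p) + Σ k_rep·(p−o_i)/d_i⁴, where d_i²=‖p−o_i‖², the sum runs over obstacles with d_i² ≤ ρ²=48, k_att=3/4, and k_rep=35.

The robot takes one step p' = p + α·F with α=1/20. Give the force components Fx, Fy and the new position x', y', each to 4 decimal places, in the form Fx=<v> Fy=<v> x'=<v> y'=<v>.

F_att = 3/4·(g−p) = 3/4·(16,11) = (12.0000,8.2500)
o1: d²=181 > ρ²=48 → inactive
o2: d²=41 ≤ ρ²=48; F_rep = 35·(-5,-4)/41² = (-0.1041,-0.0833)
o3: d²=208 > ρ²=48 → inactive
o4: d²=226 > ρ²=48 → inactive
F = F_att + ΣF_rep = (11.8959,8.1667)
p' = p + 1/20·F = (-6.4052,-11.5917)

Fx=11.8959 Fy=8.1667 x'=-6.4052 y'=-11.5917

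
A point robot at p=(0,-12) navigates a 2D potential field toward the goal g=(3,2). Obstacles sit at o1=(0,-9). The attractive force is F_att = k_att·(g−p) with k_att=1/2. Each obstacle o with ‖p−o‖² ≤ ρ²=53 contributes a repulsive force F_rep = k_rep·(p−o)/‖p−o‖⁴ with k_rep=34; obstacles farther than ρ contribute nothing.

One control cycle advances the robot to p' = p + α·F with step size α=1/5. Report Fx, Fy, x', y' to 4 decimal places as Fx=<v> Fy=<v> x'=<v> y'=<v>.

Fx=1.5000 Fy=5.7407 x'=0.3000 y'=-10.8519

F_att = 1/2·(g−p) = 1/2·(3,14) = (1.5000,7.0000)
o1: d²=9 ≤ ρ²=53; F_rep = 34·(0,-3)/9² = (0.0000,-1.2593)
F = F_att + ΣF_rep = (1.5000,5.7407)
p' = p + 1/5·F = (0.3000,-10.8519)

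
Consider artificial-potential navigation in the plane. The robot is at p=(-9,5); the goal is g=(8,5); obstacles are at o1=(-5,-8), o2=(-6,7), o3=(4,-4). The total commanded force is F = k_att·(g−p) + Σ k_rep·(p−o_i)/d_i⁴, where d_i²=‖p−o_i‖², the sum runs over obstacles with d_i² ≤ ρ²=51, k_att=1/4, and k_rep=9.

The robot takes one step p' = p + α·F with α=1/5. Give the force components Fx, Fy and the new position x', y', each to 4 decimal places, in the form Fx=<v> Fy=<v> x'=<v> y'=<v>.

Fx=4.0902 Fy=-0.1065 x'=-8.1820 y'=4.9787

F_att = 1/4·(g−p) = 1/4·(17,0) = (4.2500,0.0000)
o1: d²=185 > ρ²=51 → inactive
o2: d²=13 ≤ ρ²=51; F_rep = 9·(-3,-2)/13² = (-0.1598,-0.1065)
o3: d²=250 > ρ²=51 → inactive
F = F_att + ΣF_rep = (4.0902,-0.1065)
p' = p + 1/5·F = (-8.1820,4.9787)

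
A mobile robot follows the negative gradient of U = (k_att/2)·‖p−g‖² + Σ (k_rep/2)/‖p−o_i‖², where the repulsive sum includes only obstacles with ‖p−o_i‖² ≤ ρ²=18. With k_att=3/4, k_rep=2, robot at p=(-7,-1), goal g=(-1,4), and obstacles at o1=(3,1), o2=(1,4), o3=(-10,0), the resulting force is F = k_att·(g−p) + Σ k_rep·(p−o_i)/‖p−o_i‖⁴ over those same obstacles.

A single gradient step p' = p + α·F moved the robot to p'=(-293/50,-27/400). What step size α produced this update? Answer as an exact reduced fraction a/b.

α = 1/4

F_att = 3/4·(g−p) = 3/4·(6,5) = (4.5000,3.7500)
o1: d²=104 > ρ²=18 → inactive
o2: d²=89 > ρ²=18 → inactive
o3: d²=10 ≤ ρ²=18; F_rep = 2·(3,-1)/10² = (0.0600,-0.0200)
F = F_att + ΣF_rep = (4.5600,3.7300)
Δp = p'−p = (1.1400,0.9325); α = Δx/Fx = (57/50) / (114/25) = 1/4
check: Δy/Fy = (373/400) / (373/100) = 1/4 ✓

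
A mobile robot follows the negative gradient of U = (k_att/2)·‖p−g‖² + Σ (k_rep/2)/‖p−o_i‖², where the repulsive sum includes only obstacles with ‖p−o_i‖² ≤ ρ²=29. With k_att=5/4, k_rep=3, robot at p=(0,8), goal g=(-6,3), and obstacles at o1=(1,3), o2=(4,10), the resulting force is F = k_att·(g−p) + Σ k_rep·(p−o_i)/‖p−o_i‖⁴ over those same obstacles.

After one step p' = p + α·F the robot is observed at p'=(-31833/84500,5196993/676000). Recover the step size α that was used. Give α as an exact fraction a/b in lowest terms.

F_att = 5/4·(g−p) = 5/4·(-6,-5) = (-7.5000,-6.2500)
o1: d²=26 ≤ ρ²=29; F_rep = 3·(-1,5)/26² = (-0.0044,0.0222)
o2: d²=20 ≤ ρ²=29; F_rep = 3·(-4,-2)/20² = (-0.0300,-0.0150)
F = F_att + ΣF_rep = (-7.5344,-6.2428)
Δp = p'−p = (-0.3767,-0.3121); α = Δx/Fx = (-31833/84500) / (-31833/4225) = 1/20
check: Δy/Fy = (-211007/676000) / (-211007/33800) = 1/20 ✓

α = 1/20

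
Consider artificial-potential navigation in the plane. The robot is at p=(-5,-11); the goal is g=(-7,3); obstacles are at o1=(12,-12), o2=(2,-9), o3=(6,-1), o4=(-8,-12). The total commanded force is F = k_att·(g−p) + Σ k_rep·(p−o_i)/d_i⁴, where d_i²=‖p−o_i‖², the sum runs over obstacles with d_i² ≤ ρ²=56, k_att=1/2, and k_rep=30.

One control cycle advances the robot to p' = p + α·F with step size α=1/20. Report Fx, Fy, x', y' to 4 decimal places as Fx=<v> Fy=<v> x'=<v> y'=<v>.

F_att = 1/2·(g−p) = 1/2·(-2,14) = (-1.0000,7.0000)
o1: d²=290 > ρ²=56 → inactive
o2: d²=53 ≤ ρ²=56; F_rep = 30·(-7,-2)/53² = (-0.0748,-0.0214)
o3: d²=221 > ρ²=56 → inactive
o4: d²=10 ≤ ρ²=56; F_rep = 30·(3,1)/10² = (0.9000,0.3000)
F = F_att + ΣF_rep = (-0.1748,7.2786)
p' = p + 1/20·F = (-5.0087,-10.6361)

Fx=-0.1748 Fy=7.2786 x'=-5.0087 y'=-10.6361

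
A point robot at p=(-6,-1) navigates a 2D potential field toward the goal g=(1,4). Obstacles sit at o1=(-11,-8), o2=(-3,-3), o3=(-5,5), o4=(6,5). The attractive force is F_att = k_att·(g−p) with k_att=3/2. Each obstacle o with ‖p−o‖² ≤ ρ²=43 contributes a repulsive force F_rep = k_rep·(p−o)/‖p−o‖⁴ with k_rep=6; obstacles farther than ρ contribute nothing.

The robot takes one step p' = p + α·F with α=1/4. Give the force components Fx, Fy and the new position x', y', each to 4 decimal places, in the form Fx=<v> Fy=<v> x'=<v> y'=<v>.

Fx=10.3891 Fy=7.5447 x'=-3.4027 y'=0.8862

F_att = 3/2·(g−p) = 3/2·(7,5) = (10.5000,7.5000)
o1: d²=74 > ρ²=43 → inactive
o2: d²=13 ≤ ρ²=43; F_rep = 6·(-3,2)/13² = (-0.1065,0.0710)
o3: d²=37 ≤ ρ²=43; F_rep = 6·(-1,-6)/37² = (-0.0044,-0.0263)
o4: d²=180 > ρ²=43 → inactive
F = F_att + ΣF_rep = (10.3891,7.5447)
p' = p + 1/4·F = (-3.4027,0.8862)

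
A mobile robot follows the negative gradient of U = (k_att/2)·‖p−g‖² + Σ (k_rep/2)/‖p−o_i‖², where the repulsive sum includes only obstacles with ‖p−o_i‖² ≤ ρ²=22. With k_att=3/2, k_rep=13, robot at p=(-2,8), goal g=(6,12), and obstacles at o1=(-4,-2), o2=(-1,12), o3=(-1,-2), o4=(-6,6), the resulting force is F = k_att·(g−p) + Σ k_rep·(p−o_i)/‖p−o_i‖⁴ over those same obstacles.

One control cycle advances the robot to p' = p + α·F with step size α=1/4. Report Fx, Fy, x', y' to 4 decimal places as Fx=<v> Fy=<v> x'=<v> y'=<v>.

F_att = 3/2·(g−p) = 3/2·(8,4) = (12.0000,6.0000)
o1: d²=104 > ρ²=22 → inactive
o2: d²=17 ≤ ρ²=22; F_rep = 13·(-1,-4)/17² = (-0.0450,-0.1799)
o3: d²=101 > ρ²=22 → inactive
o4: d²=20 ≤ ρ²=22; F_rep = 13·(4,2)/20² = (0.1300,0.0650)
F = F_att + ΣF_rep = (12.0850,5.8851)
p' = p + 1/4·F = (1.0213,9.4713)

Fx=12.0850 Fy=5.8851 x'=1.0213 y'=9.4713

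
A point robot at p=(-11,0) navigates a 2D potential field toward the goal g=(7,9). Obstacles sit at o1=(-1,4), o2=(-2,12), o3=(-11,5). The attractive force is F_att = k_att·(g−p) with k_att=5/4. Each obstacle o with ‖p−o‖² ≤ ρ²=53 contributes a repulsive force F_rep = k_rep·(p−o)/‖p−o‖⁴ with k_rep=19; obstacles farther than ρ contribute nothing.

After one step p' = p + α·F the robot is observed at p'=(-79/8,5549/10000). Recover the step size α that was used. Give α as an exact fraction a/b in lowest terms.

α = 1/20

F_att = 5/4·(g−p) = 5/4·(18,9) = (22.5000,11.2500)
o1: d²=116 > ρ²=53 → inactive
o2: d²=225 > ρ²=53 → inactive
o3: d²=25 ≤ ρ²=53; F_rep = 19·(0,-5)/25² = (0.0000,-0.1520)
F = F_att + ΣF_rep = (22.5000,11.0980)
Δp = p'−p = (1.1250,0.5549); α = Δx/Fx = (9/8) / (45/2) = 1/20
check: Δy/Fy = (5549/10000) / (5549/500) = 1/20 ✓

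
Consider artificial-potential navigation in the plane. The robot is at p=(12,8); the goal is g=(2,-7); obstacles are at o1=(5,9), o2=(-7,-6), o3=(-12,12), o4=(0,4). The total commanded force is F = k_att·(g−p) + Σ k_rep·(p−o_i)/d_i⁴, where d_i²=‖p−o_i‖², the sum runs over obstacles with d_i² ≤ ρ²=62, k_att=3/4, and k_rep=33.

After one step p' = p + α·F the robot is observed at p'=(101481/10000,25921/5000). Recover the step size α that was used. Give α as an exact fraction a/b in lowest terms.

α = 1/4

F_att = 3/4·(g−p) = 3/4·(-10,-15) = (-7.5000,-11.2500)
o1: d²=50 ≤ ρ²=62; F_rep = 33·(7,-1)/50² = (0.0924,-0.0132)
o2: d²=557 > ρ²=62 → inactive
o3: d²=592 > ρ²=62 → inactive
o4: d²=160 > ρ²=62 → inactive
F = F_att + ΣF_rep = (-7.4076,-11.2632)
Δp = p'−p = (-1.8519,-2.8158); α = Δx/Fx = (-18519/10000) / (-18519/2500) = 1/4
check: Δy/Fy = (-14079/5000) / (-14079/1250) = 1/4 ✓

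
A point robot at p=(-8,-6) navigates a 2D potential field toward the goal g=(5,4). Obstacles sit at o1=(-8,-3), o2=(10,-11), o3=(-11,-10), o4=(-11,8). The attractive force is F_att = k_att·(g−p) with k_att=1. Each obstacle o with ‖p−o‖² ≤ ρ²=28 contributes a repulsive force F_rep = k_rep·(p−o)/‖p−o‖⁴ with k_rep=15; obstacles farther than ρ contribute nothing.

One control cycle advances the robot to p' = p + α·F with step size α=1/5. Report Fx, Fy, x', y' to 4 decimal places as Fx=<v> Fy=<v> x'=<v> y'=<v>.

F_att = 1·(g−p) = 1·(13,10) = (13.0000,10.0000)
o1: d²=9 ≤ ρ²=28; F_rep = 15·(0,-3)/9² = (0.0000,-0.5556)
o2: d²=349 > ρ²=28 → inactive
o3: d²=25 ≤ ρ²=28; F_rep = 15·(3,4)/25² = (0.0720,0.0960)
o4: d²=205 > ρ²=28 → inactive
F = F_att + ΣF_rep = (13.0720,9.5404)
p' = p + 1/5·F = (-5.3856,-4.0919)

Fx=13.0720 Fy=9.5404 x'=-5.3856 y'=-4.0919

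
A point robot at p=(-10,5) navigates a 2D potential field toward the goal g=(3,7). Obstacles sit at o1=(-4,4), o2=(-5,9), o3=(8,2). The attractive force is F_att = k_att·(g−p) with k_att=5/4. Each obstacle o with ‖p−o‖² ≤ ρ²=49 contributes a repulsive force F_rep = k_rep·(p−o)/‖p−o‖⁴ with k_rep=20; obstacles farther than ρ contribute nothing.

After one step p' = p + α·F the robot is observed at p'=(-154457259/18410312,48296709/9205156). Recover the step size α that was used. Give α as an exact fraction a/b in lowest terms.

F_att = 5/4·(g−p) = 5/4·(13,2) = (16.2500,2.5000)
o1: d²=37 ≤ ρ²=49; F_rep = 20·(-6,1)/37² = (-0.0877,0.0146)
o2: d²=41 ≤ ρ²=49; F_rep = 20·(-5,-4)/41² = (-0.0595,-0.0476)
o3: d²=333 > ρ²=49 → inactive
F = F_att + ΣF_rep = (16.1029,2.4670)
Δp = p'−p = (1.6103,0.2467); α = Δx/Fx = (29645861/18410312) / (148229305/9205156) = 1/10
check: Δy/Fy = (2270929/9205156) / (11354645/4602578) = 1/10 ✓

α = 1/10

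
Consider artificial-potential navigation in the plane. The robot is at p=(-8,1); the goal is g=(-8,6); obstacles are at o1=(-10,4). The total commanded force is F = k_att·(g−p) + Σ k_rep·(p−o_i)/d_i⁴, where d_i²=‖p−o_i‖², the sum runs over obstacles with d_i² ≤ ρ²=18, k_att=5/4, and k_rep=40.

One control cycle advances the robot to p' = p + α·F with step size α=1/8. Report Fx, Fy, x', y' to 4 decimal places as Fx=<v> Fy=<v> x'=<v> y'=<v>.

F_att = 5/4·(g−p) = 5/4·(0,5) = (0.0000,6.2500)
o1: d²=13 ≤ ρ²=18; F_rep = 40·(2,-3)/13² = (0.4734,-0.7101)
F = F_att + ΣF_rep = (0.4734,5.5399)
p' = p + 1/8·F = (-7.9408,1.6925)

Fx=0.4734 Fy=5.5399 x'=-7.9408 y'=1.6925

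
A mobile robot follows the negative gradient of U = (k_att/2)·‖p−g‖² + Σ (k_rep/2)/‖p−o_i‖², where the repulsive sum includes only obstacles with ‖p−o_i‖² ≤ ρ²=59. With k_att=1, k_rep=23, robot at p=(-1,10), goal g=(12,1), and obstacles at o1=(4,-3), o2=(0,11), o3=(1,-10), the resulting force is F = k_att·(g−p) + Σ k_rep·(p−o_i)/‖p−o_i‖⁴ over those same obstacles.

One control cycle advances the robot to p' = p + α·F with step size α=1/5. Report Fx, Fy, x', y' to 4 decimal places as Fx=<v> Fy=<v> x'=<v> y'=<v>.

Fx=7.2500 Fy=-14.7500 x'=0.4500 y'=7.0500

F_att = 1·(g−p) = 1·(13,-9) = (13.0000,-9.0000)
o1: d²=194 > ρ²=59 → inactive
o2: d²=2 ≤ ρ²=59; F_rep = 23·(-1,-1)/2² = (-5.7500,-5.7500)
o3: d²=404 > ρ²=59 → inactive
F = F_att + ΣF_rep = (7.2500,-14.7500)
p' = p + 1/5·F = (0.4500,7.0500)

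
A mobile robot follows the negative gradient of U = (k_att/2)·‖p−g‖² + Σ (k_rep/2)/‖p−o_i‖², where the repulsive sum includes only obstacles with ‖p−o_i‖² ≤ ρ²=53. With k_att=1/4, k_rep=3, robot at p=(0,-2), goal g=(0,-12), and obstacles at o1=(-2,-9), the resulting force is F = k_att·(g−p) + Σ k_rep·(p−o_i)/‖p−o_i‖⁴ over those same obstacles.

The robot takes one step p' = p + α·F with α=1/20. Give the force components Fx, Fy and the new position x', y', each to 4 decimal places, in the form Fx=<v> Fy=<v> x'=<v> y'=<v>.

Fx=0.0021 Fy=-2.4925 x'=0.0001 y'=-2.1246

F_att = 1/4·(g−p) = 1/4·(0,-10) = (0.0000,-2.5000)
o1: d²=53 ≤ ρ²=53; F_rep = 3·(2,7)/53² = (0.0021,0.0075)
F = F_att + ΣF_rep = (0.0021,-2.4925)
p' = p + 1/20·F = (0.0001,-2.1246)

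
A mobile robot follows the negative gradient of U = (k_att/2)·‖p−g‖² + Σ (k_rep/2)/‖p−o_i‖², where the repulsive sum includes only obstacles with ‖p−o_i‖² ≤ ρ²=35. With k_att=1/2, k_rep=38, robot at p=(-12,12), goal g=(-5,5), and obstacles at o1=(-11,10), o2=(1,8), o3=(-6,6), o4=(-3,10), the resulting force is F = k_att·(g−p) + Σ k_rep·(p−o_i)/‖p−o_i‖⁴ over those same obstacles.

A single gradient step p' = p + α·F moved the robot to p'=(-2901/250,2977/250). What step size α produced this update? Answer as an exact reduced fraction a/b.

α = 1/5

F_att = 1/2·(g−p) = 1/2·(7,-7) = (3.5000,-3.5000)
o1: d²=5 ≤ ρ²=35; F_rep = 38·(-1,2)/5² = (-1.5200,3.0400)
o2: d²=185 > ρ²=35 → inactive
o3: d²=72 > ρ²=35 → inactive
o4: d²=85 > ρ²=35 → inactive
F = F_att + ΣF_rep = (1.9800,-0.4600)
Δp = p'−p = (0.3960,-0.0920); α = Δx/Fx = (99/250) / (99/50) = 1/5
check: Δy/Fy = (-23/250) / (-23/50) = 1/5 ✓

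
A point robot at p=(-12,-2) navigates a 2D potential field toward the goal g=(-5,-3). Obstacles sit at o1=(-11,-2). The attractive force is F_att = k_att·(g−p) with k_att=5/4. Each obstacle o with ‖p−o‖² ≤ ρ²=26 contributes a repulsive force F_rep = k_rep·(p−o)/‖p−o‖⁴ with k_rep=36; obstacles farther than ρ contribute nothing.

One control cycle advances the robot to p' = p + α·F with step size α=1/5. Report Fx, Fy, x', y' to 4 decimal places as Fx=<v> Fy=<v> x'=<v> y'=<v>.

F_att = 5/4·(g−p) = 5/4·(7,-1) = (8.7500,-1.2500)
o1: d²=1 ≤ ρ²=26; F_rep = 36·(-1,0)/1² = (-36.0000,0.0000)
F = F_att + ΣF_rep = (-27.2500,-1.2500)
p' = p + 1/5·F = (-17.4500,-2.2500)

Fx=-27.2500 Fy=-1.2500 x'=-17.4500 y'=-2.2500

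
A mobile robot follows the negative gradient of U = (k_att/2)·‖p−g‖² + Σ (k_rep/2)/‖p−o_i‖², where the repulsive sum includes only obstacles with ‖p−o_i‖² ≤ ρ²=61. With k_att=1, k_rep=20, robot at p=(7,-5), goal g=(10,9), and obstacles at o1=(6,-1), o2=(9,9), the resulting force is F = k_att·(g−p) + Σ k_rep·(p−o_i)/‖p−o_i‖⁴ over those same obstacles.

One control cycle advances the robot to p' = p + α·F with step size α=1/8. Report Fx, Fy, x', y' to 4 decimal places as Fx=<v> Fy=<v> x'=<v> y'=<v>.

F_att = 1·(g−p) = 1·(3,14) = (3.0000,14.0000)
o1: d²=17 ≤ ρ²=61; F_rep = 20·(1,-4)/17² = (0.0692,-0.2768)
o2: d²=200 > ρ²=61 → inactive
F = F_att + ΣF_rep = (3.0692,13.7232)
p' = p + 1/8·F = (7.3837,-3.2846)

Fx=3.0692 Fy=13.7232 x'=7.3837 y'=-3.2846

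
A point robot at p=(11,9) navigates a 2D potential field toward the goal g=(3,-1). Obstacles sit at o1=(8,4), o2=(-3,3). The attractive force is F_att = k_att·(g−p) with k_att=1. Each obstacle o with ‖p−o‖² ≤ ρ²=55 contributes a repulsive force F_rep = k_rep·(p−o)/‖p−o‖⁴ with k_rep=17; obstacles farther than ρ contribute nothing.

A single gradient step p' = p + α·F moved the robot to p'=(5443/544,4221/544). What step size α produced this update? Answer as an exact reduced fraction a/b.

F_att = 1·(g−p) = 1·(-8,-10) = (-8.0000,-10.0000)
o1: d²=34 ≤ ρ²=55; F_rep = 17·(3,5)/34² = (0.0441,0.0735)
o2: d²=232 > ρ²=55 → inactive
F = F_att + ΣF_rep = (-7.9559,-9.9265)
Δp = p'−p = (-0.9945,-1.2408); α = Δx/Fx = (-541/544) / (-541/68) = 1/8
check: Δy/Fy = (-675/544) / (-675/68) = 1/8 ✓

α = 1/8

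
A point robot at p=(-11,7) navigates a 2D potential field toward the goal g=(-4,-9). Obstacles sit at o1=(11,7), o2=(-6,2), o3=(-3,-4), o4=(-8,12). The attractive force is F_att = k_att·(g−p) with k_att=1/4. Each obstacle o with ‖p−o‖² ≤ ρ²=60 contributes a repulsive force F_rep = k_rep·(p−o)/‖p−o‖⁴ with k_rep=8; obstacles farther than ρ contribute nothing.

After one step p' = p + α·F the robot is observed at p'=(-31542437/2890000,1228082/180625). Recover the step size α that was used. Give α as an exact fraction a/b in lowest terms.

α = 1/20

F_att = 1/4·(g−p) = 1/4·(7,-16) = (1.7500,-4.0000)
o1: d²=484 > ρ²=60 → inactive
o2: d²=50 ≤ ρ²=60; F_rep = 8·(-5,5)/50² = (-0.0160,0.0160)
o3: d²=185 > ρ²=60 → inactive
o4: d²=34 ≤ ρ²=60; F_rep = 8·(-3,-5)/34² = (-0.0208,-0.0346)
F = F_att + ΣF_rep = (1.7132,-4.0186)
Δp = p'−p = (0.0857,-0.2009); α = Δx/Fx = (247563/2890000) / (247563/144500) = 1/20
check: Δy/Fy = (-36293/180625) / (-145172/36125) = 1/20 ✓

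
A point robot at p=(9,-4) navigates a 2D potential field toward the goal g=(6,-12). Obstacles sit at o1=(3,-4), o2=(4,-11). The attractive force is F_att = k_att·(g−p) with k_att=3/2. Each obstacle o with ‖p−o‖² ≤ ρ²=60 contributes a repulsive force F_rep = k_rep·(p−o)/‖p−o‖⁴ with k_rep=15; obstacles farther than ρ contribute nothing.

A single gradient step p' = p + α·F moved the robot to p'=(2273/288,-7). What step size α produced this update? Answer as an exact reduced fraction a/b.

α = 1/4

F_att = 3/2·(g−p) = 3/2·(-3,-8) = (-4.5000,-12.0000)
o1: d²=36 ≤ ρ²=60; F_rep = 15·(6,0)/36² = (0.0694,0.0000)
o2: d²=74 > ρ²=60 → inactive
F = F_att + ΣF_rep = (-4.4306,-12.0000)
Δp = p'−p = (-1.1076,-3.0000); α = Δx/Fx = (-319/288) / (-319/72) = 1/4
check: Δy/Fy = (-3) / (-12) = 1/4 ✓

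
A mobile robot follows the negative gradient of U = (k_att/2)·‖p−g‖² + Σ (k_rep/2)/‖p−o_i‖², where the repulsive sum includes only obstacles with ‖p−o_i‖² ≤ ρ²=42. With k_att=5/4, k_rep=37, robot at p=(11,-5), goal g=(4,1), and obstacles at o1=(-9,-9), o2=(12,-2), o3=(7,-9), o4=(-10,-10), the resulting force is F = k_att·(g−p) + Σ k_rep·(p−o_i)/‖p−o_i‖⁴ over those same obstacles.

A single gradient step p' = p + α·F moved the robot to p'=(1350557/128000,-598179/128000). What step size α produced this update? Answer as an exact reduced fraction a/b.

α = 1/20

F_att = 5/4·(g−p) = 5/4·(-7,6) = (-8.7500,7.5000)
o1: d²=416 > ρ²=42 → inactive
o2: d²=10 ≤ ρ²=42; F_rep = 37·(-1,-3)/10² = (-0.3700,-1.1100)
o3: d²=32 ≤ ρ²=42; F_rep = 37·(4,4)/32² = (0.1445,0.1445)
o4: d²=466 > ρ²=42 → inactive
F = F_att + ΣF_rep = (-8.9755,6.5345)
Δp = p'−p = (-0.4488,0.3267); α = Δx/Fx = (-57443/128000) / (-57443/6400) = 1/20
check: Δy/Fy = (41821/128000) / (41821/6400) = 1/20 ✓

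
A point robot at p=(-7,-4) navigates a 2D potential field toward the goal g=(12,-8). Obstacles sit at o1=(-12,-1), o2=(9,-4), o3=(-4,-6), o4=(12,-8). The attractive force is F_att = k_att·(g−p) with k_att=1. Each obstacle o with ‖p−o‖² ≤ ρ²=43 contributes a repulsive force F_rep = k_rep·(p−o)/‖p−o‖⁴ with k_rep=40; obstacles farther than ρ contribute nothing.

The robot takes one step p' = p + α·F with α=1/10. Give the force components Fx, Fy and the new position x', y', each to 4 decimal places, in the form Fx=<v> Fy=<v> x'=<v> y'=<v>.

F_att = 1·(g−p) = 1·(19,-4) = (19.0000,-4.0000)
o1: d²=34 ≤ ρ²=43; F_rep = 40·(5,-3)/34² = (0.1730,-0.1038)
o2: d²=256 > ρ²=43 → inactive
o3: d²=13 ≤ ρ²=43; F_rep = 40·(-3,2)/13² = (-0.7101,0.4734)
o4: d²=377 > ρ²=43 → inactive
F = F_att + ΣF_rep = (18.4630,-3.6304)
p' = p + 1/10·F = (-5.1537,-4.3630)

Fx=18.4630 Fy=-3.6304 x'=-5.1537 y'=-4.3630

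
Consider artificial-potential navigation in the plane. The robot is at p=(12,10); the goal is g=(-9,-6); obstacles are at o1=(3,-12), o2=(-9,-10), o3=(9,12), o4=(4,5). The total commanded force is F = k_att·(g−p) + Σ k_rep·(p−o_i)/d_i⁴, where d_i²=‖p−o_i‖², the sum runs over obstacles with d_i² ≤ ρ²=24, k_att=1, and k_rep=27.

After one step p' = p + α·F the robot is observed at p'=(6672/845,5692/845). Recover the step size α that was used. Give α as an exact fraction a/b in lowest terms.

F_att = 1·(g−p) = 1·(-21,-16) = (-21.0000,-16.0000)
o1: d²=565 > ρ²=24 → inactive
o2: d²=841 > ρ²=24 → inactive
o3: d²=13 ≤ ρ²=24; F_rep = 27·(3,-2)/13² = (0.4793,-0.3195)
o4: d²=89 > ρ²=24 → inactive
F = F_att + ΣF_rep = (-20.5207,-16.3195)
Δp = p'−p = (-4.1041,-3.2639); α = Δx/Fx = (-3468/845) / (-3468/169) = 1/5
check: Δy/Fy = (-2758/845) / (-2758/169) = 1/5 ✓

α = 1/5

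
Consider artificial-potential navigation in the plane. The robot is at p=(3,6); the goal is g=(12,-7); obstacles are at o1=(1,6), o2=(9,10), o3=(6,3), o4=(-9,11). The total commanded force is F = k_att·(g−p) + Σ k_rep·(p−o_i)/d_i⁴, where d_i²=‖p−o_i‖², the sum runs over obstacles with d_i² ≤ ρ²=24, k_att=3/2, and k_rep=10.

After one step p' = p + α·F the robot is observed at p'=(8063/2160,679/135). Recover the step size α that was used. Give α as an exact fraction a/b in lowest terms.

F_att = 3/2·(g−p) = 3/2·(9,-13) = (13.5000,-19.5000)
o1: d²=4 ≤ ρ²=24; F_rep = 10·(2,0)/4² = (1.2500,0.0000)
o2: d²=52 > ρ²=24 → inactive
o3: d²=18 ≤ ρ²=24; F_rep = 10·(-3,3)/18² = (-0.0926,0.0926)
o4: d²=169 > ρ²=24 → inactive
F = F_att + ΣF_rep = (14.6574,-19.4074)
Δp = p'−p = (0.7329,-0.9704); α = Δx/Fx = (1583/2160) / (1583/108) = 1/20
check: Δy/Fy = (-131/135) / (-524/27) = 1/20 ✓

α = 1/20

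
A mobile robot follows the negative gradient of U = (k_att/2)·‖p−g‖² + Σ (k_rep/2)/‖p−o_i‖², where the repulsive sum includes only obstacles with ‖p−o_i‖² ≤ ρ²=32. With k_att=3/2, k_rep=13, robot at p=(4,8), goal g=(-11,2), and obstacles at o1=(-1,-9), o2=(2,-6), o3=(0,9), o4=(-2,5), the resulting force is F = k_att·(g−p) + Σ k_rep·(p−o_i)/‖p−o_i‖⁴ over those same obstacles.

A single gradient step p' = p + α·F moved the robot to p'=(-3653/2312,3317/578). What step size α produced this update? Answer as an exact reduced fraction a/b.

α = 1/4

F_att = 3/2·(g−p) = 3/2·(-15,-6) = (-22.5000,-9.0000)
o1: d²=314 > ρ²=32 → inactive
o2: d²=200 > ρ²=32 → inactive
o3: d²=17 ≤ ρ²=32; F_rep = 13·(4,-1)/17² = (0.1799,-0.0450)
o4: d²=45 > ρ²=32 → inactive
F = F_att + ΣF_rep = (-22.3201,-9.0450)
Δp = p'−p = (-5.5800,-2.2612); α = Δx/Fx = (-12901/2312) / (-12901/578) = 1/4
check: Δy/Fy = (-1307/578) / (-2614/289) = 1/4 ✓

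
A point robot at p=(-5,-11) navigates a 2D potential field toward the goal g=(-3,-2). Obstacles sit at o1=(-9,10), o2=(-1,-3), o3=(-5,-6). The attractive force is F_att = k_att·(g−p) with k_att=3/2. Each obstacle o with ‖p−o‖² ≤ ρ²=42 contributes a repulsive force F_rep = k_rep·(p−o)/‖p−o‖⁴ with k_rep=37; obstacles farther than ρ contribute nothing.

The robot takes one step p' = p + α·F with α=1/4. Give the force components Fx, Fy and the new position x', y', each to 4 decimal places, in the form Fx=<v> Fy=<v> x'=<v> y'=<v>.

F_att = 3/2·(g−p) = 3/2·(2,9) = (3.0000,13.5000)
o1: d²=457 > ρ²=42 → inactive
o2: d²=80 > ρ²=42 → inactive
o3: d²=25 ≤ ρ²=42; F_rep = 37·(0,-5)/25² = (0.0000,-0.2960)
F = F_att + ΣF_rep = (3.0000,13.2040)
p' = p + 1/4·F = (-4.2500,-7.6990)

Fx=3.0000 Fy=13.2040 x'=-4.2500 y'=-7.6990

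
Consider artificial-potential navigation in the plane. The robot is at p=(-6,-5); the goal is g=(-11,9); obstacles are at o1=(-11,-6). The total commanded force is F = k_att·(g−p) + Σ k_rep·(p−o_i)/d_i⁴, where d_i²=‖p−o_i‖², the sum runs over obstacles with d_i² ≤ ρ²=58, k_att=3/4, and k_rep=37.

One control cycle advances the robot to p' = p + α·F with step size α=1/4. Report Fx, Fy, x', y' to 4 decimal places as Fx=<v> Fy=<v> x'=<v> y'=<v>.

Fx=-3.4763 Fy=10.5547 x'=-6.8691 y'=-2.3613

F_att = 3/4·(g−p) = 3/4·(-5,14) = (-3.7500,10.5000)
o1: d²=26 ≤ ρ²=58; F_rep = 37·(5,1)/26² = (0.2737,0.0547)
F = F_att + ΣF_rep = (-3.4763,10.5547)
p' = p + 1/4·F = (-6.8691,-2.3613)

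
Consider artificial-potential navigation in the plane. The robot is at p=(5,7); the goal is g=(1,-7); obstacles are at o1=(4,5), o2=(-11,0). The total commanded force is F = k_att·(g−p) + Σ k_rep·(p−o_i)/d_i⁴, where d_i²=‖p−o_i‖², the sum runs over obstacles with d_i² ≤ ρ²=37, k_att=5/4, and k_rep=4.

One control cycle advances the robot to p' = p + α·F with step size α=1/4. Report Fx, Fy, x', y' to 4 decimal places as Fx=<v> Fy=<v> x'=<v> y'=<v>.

F_att = 5/4·(g−p) = 5/4·(-4,-14) = (-5.0000,-17.5000)
o1: d²=5 ≤ ρ²=37; F_rep = 4·(1,2)/5² = (0.1600,0.3200)
o2: d²=305 > ρ²=37 → inactive
F = F_att + ΣF_rep = (-4.8400,-17.1800)
p' = p + 1/4·F = (3.7900,2.7050)

Fx=-4.8400 Fy=-17.1800 x'=3.7900 y'=2.7050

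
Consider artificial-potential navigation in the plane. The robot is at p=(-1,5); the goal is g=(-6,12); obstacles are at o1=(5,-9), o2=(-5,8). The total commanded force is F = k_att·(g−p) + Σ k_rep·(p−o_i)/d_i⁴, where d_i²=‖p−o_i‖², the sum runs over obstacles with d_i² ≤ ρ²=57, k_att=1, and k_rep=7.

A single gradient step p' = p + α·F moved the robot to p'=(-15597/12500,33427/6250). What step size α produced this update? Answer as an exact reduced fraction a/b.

F_att = 1·(g−p) = 1·(-5,7) = (-5.0000,7.0000)
o1: d²=232 > ρ²=57 → inactive
o2: d²=25 ≤ ρ²=57; F_rep = 7·(4,-3)/25² = (0.0448,-0.0336)
F = F_att + ΣF_rep = (-4.9552,6.9664)
Δp = p'−p = (-0.2478,0.3483); α = Δx/Fx = (-3097/12500) / (-3097/625) = 1/20
check: Δy/Fy = (2177/6250) / (4354/625) = 1/20 ✓

α = 1/20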